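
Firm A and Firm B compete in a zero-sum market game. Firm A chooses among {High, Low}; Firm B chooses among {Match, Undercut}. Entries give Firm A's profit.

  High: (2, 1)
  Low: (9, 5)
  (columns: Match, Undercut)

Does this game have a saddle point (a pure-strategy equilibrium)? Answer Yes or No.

Row minima: High → 1, Low → 5; maximin = 5.
Column maxima: Match → 9, Undercut → 5; minimax = 5.
maximin = minimax = 5, so a saddle point exists.

Yes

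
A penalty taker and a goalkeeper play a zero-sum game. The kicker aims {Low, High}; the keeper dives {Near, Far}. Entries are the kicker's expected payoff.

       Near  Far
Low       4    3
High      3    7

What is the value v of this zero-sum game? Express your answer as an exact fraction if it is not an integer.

Row minima: Low → 3, High → 3; maximin = 3.
Column maxima: Near → 4, Far → 7; minimax = 4.
3 ≠ 4, so there is no saddle point; optimal play is mixed.
Let the kicker play Low with probability p. Expected payoff against Near: 4p + 3(1−p) = p + 3; against Far: 3p + 7(1−p) = −4p + 7.
Setting these equal: p + 3 = −4p + 7 ⇒ 5p = 4 ⇒ p = 4/5, and the value is (1)·(4/5) + 3 = 19/5.
For the keeper: with q = P(Near), equating Low's and High's payoffs gives q + 3 = −4q + 7 ⇒ q = 4/5.

19/5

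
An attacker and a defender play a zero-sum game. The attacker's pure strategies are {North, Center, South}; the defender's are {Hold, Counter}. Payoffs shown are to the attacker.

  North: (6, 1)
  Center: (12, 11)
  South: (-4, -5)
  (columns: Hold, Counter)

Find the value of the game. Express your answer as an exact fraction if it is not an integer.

Row minima: North → 1, Center → 11, South → -5; maximin = 11.
Column maxima: Hold → 12, Counter → 11; minimax = 11.
Since maximin = minimax = 11, there is a saddle point and the value is 11.

11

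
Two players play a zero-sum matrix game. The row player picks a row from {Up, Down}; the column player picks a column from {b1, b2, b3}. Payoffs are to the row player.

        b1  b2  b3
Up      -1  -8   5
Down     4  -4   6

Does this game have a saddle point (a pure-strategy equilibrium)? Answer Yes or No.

Row minima: Up → -8, Down → -4; maximin = -4.
Column maxima: b1 → 4, b2 → -4, b3 → 6; minimax = -4.
maximin = minimax = -4, so a saddle point exists.

Yes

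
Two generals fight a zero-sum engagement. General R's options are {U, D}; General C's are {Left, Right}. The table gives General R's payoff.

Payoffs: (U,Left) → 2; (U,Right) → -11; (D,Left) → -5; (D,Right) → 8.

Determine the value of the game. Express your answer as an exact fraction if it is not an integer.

-3/2

Row minima: U → -11, D → -5; maximin = -5.
Column maxima: Left → 2, Right → 8; minimax = 2.
-5 ≠ 2, so there is no saddle point; optimal play is mixed.
Let General R play U with probability p. Expected payoff against Left: 2p + (-5)(1−p) = 7p − 5; against Right: (-11)p + 8(1−p) = −19p + 8.
Setting these equal: 7p − 5 = −19p + 8 ⇒ 26p = 13 ⇒ p = 1/2, and the value is (7)·(1/2) − 5 = -3/2.
For General C: with q = P(Left), equating U's and D's payoffs gives 13q − 11 = −13q + 8 ⇒ q = 19/26.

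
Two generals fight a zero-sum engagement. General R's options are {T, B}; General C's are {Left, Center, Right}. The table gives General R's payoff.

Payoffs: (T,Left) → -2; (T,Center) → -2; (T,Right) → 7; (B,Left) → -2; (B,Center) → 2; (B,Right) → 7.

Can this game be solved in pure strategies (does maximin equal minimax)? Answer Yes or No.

Row minima: T → -2, B → -2; maximin = -2.
Column maxima: Left → -2, Center → 2, Right → 7; minimax = -2.
maximin = minimax = -2, so a saddle point exists.

Yes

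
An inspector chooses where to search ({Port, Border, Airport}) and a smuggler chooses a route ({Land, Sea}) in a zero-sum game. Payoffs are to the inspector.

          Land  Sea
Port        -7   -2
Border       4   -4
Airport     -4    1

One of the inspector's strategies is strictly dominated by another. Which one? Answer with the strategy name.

Airport gives a strictly higher payoff than Port against every column: -4 > -7, 1 > -2.
So Port is strictly dominated and the inspector never plays it.

Port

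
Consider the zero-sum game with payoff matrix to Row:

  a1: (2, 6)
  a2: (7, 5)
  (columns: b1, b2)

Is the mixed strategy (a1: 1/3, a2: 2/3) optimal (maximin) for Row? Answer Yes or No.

Against b1 this mix gives (1/3)·2 + (2/3)·7 = 16/3.
Against b2 this mix gives (1/3)·6 + (2/3)·5 = 16/3.
All of Column's active replies (b1, b2) yield 16/3, and no column does worse for Row. The mix makes Column indifferent and guarantees 16/3, so it is optimal.

Yes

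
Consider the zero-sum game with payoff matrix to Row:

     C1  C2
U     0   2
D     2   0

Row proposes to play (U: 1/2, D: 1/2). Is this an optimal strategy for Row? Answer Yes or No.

Yes

Against C1 this mix gives (1/2)·0 + (1/2)·2 = 1.
Against C2 this mix gives (1/2)·2 + (1/2)·0 = 1.
All of Column's active replies (C1, C2) yield 1, and no column does worse for Row. The mix makes Column indifferent and guarantees 1, so it is optimal.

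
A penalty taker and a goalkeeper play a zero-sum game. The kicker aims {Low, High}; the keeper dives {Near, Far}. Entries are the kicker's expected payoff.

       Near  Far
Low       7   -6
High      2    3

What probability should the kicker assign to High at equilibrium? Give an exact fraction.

Row minima: Low → -6, High → 2; maximin = 2.
Column maxima: Near → 7, Far → 3; minimax = 3.
2 ≠ 3, so there is no saddle point; optimal play is mixed.
Let the kicker play Low with probability p. Expected payoff against Near: 7p + 2(1−p) = 5p + 2; against Far: (-6)p + 3(1−p) = −9p + 3.
Setting these equal: 5p + 2 = −9p + 3 ⇒ 14p = 1 ⇒ p = 1/14, and the value is (5)·(1/14) + 2 = 33/14.
For the keeper: with q = P(Near), equating Low's and High's payoffs gives 13q − 6 = −q + 3 ⇒ q = 9/14.

13/14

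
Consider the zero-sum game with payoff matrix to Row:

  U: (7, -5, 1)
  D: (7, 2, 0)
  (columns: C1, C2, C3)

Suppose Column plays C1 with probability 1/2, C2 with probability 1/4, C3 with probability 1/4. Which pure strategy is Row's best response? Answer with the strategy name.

Expected payoff of U: (1/2)·7 + (1/4)·(-5) + (1/4)·1 = 5/2.
Expected payoff of D: (1/2)·7 + (1/4)·2 + (1/4)·0 = 4.
The largest is 4, so Row's best response is D.

D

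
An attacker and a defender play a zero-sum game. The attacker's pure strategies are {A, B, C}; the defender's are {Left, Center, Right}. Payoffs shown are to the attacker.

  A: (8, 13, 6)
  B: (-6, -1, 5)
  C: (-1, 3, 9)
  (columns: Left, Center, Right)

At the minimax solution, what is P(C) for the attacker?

Row minima: A → 6, B → -6, C → -1; maximin = 6.
Column maxima: Left → 8, Center → 13, Right → 9; minimax = 8.
6 ≠ 8, so there is no saddle point; optimal play is mixed.
B is strictly dominated by A, so the attacker never plays it.
Center is strictly dominated by Left (it gives the attacker strictly more in every row), so the defender never plays it.
On the remaining 2×2 (A, C vs Left, Right):
Let the attacker play A with probability p. Expected payoff against Left: 8p + (-1)(1−p) = 9p − 1; against Right: 6p + 9(1−p) = −3p + 9.
Setting these equal: 9p − 1 = −3p + 9 ⇒ 12p = 10 ⇒ p = 5/6, and the value is (9)·(5/6) − 1 = 13/2.
For the defender: with q = P(Left), equating A's and C's payoffs gives 2q + 6 = −10q + 9 ⇒ q = 1/4.

1/6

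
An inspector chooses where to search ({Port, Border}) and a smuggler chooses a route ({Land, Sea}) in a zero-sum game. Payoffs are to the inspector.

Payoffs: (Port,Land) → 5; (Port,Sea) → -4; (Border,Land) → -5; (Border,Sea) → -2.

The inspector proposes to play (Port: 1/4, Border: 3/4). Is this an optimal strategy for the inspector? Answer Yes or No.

Against Land this mix gives (1/4)·5 + (3/4)·(-5) = -5/2.
Against Sea this mix gives (1/4)·(-4) + (3/4)·(-2) = -5/2.
All of the smuggler's active replies (Land, Sea) yield -5/2, and no column does worse for the inspector. The mix makes the smuggler indifferent and guarantees -5/2, so it is optimal.

Yes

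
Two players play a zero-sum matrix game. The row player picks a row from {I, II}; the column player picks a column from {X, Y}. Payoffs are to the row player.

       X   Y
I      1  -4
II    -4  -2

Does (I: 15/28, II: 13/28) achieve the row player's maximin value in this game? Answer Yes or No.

No

Against X this mix gives (15/28)·1 + (13/28)·(-4) = -37/28.
Against Y this mix gives (15/28)·(-4) + (13/28)·(-2) = -43/14.
The column player will play Y, holding the row player to -43/14. Shifting weight toward the row that does better against Y would raise this floor (the equalizing mix achieves -18/7 against both Y and X), so the proposed strategy is not optimal.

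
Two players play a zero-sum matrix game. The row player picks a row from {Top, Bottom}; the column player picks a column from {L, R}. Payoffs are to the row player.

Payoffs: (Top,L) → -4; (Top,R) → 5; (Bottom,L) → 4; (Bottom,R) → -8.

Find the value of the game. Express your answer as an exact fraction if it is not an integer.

-4/7

Row minima: Top → -4, Bottom → -8; maximin = -4.
Column maxima: L → 4, R → 5; minimax = 4.
-4 ≠ 4, so there is no saddle point; optimal play is mixed.
Let the row player play Top with probability p. Expected payoff against L: (-4)p + 4(1−p) = −8p + 4; against R: 5p + (-8)(1−p) = 13p − 8.
Setting these equal: −8p + 4 = 13p − 8 ⇒ −21p = -12 ⇒ p = 4/7, and the value is (-8)·(4/7) + 4 = -4/7.
For the column player: with q = P(L), equating Top's and Bottom's payoffs gives −9q + 5 = 12q − 8 ⇒ q = 13/21.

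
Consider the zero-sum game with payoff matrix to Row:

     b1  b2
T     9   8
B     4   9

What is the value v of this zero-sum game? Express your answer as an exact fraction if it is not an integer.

49/6

Row minima: T → 8, B → 4; maximin = 8.
Column maxima: b1 → 9, b2 → 9; minimax = 9.
8 ≠ 9, so there is no saddle point; optimal play is mixed.
Let Row play T with probability p. Expected payoff against b1: 9p + 4(1−p) = 5p + 4; against b2: 8p + 9(1−p) = −p + 9.
Setting these equal: 5p + 4 = −p + 9 ⇒ 6p = 5 ⇒ p = 5/6, and the value is (5)·(5/6) + 4 = 49/6.
For Column: with q = P(b1), equating T's and B's payoffs gives q + 8 = −5q + 9 ⇒ q = 1/6.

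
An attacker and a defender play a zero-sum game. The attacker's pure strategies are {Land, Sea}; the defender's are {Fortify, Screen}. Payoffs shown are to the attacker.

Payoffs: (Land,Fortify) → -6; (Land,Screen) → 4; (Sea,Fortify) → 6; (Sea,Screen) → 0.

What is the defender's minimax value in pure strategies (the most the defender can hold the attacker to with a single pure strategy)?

4

Column maxima: Fortify → 6, Screen → 4.
The smallest of these is 4.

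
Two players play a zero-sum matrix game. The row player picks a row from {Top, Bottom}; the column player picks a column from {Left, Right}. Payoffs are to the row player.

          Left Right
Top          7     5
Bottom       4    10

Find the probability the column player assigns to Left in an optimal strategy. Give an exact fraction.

5/8

Row minima: Top → 5, Bottom → 4; maximin = 5.
Column maxima: Left → 7, Right → 10; minimax = 7.
5 ≠ 7, so there is no saddle point; optimal play is mixed.
Let the row player play Top with probability p. Expected payoff against Left: 7p + 4(1−p) = 3p + 4; against Right: 5p + 10(1−p) = −5p + 10.
Setting these equal: 3p + 4 = −5p + 10 ⇒ 8p = 6 ⇒ p = 3/4, and the value is (3)·(3/4) + 4 = 25/4.
For the column player: with q = P(Left), equating Top's and Bottom's payoffs gives 2q + 5 = −6q + 10 ⇒ q = 5/8.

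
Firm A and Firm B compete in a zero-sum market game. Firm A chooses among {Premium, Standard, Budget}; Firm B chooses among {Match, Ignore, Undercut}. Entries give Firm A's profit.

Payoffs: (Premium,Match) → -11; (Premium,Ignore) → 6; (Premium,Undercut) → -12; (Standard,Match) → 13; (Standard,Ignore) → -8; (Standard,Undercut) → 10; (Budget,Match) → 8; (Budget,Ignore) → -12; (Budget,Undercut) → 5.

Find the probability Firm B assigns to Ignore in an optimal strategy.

11/18

Row minima: Premium → -12, Standard → -8, Budget → -12; maximin = -8.
Column maxima: Match → 13, Ignore → 6, Undercut → 10; minimax = 6.
-8 ≠ 6, so there is no saddle point; optimal play is mixed.
Budget is strictly dominated by Standard, so Firm A never plays it.
Match is strictly dominated by Undercut (it gives Firm A strictly more in every row), so Firm B never plays it.
On the remaining 2×2 (Premium, Standard vs Ignore, Undercut):
Let Firm A play Premium with probability p. Expected payoff against Ignore: 6p + (-8)(1−p) = 14p − 8; against Undercut: (-12)p + 10(1−p) = −22p + 10.
Setting these equal: 14p − 8 = −22p + 10 ⇒ 36p = 18 ⇒ p = 1/2, and the value is (14)·(1/2) − 8 = -1.
For Firm B: with q = P(Ignore), equating Premium's and Standard's payoffs gives 18q − 12 = −18q + 10 ⇒ q = 11/18.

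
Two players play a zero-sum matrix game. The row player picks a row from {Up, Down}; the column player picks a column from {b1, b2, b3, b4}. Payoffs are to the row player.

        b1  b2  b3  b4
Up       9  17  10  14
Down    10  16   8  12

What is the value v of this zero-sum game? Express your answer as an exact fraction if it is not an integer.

Row minima: Up → 9, Down → 8; maximin = 9.
Column maxima: b1 → 10, b2 → 17, b3 → 10, b4 → 14; minimax = 10.
9 ≠ 10, so there is no saddle point; optimal play is mixed.
b2 is strictly dominated by b1 (it gives the row player strictly more in every row), so the column player never plays it.
b4 is strictly dominated by b1 (it gives the row player strictly more in every row), so the column player never plays it.
On the remaining 2×2 (Up, Down vs b1, b3):
Let the row player play Up with probability p. Expected payoff against b1: 9p + 10(1−p) = −p + 10; against b3: 10p + 8(1−p) = 2p + 8.
Setting these equal: −p + 10 = 2p + 8 ⇒ −3p = -2 ⇒ p = 2/3, and the value is (-1)·(2/3) + 10 = 28/3.
For the column player: with q = P(b1), equating Up's and Down's payoffs gives −q + 10 = 2q + 8 ⇒ q = 2/3.

28/3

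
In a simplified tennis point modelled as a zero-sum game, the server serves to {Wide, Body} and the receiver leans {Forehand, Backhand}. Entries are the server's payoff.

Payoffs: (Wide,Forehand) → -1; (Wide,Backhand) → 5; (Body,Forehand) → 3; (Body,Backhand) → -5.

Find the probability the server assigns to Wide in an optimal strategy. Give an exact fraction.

4/7

Row minima: Wide → -1, Body → -5; maximin = -1.
Column maxima: Forehand → 3, Backhand → 5; minimax = 3.
-1 ≠ 3, so there is no saddle point; optimal play is mixed.
Let the server play Wide with probability p. Expected payoff against Forehand: (-1)p + 3(1−p) = −4p + 3; against Backhand: 5p + (-5)(1−p) = 10p − 5.
Setting these equal: −4p + 3 = 10p − 5 ⇒ −14p = -8 ⇒ p = 4/7, and the value is (-4)·(4/7) + 3 = 5/7.
For the receiver: with q = P(Forehand), equating Wide's and Body's payoffs gives −6q + 5 = 8q − 5 ⇒ q = 5/7.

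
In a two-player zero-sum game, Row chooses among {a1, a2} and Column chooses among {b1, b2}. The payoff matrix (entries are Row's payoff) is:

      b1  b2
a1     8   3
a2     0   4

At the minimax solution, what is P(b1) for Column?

1/9

Row minima: a1 → 3, a2 → 0; maximin = 3.
Column maxima: b1 → 8, b2 → 4; minimax = 4.
3 ≠ 4, so there is no saddle point; optimal play is mixed.
Let Row play a1 with probability p. Expected payoff against b1: 8p + 0(1−p) = 8p; against b2: 3p + 4(1−p) = −p + 4.
Setting these equal: 8p = −p + 4 ⇒ 9p = 4 ⇒ p = 4/9, and the value is (8)·(4/9) = 32/9.
For Column: with q = P(b1), equating a1's and a2's payoffs gives 5q + 3 = −4q + 4 ⇒ q = 1/9.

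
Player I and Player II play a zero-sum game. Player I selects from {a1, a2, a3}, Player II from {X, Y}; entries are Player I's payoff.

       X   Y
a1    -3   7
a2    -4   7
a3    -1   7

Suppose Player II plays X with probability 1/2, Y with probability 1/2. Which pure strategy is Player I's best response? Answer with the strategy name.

a3

Expected payoff of a1: (1/2)·(-3) + (1/2)·7 = 2.
Expected payoff of a2: (1/2)·(-4) + (1/2)·7 = 3/2.
Expected payoff of a3: (1/2)·(-1) + (1/2)·7 = 3.
The largest is 3, so Player I's best response is a3.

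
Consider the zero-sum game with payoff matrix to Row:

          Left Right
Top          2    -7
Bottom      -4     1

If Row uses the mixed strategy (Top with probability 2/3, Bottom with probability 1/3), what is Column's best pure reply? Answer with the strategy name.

If Column plays Left, Row's expected payoff is (2/3)·2 + (1/3)·(-4) = 0.
If Column plays Right, Row's expected payoff is (2/3)·(-7) + (1/3)·1 = -13/3.
Column minimizes Row's payoff; the smallest is -13/3, so the best response is Right.

Right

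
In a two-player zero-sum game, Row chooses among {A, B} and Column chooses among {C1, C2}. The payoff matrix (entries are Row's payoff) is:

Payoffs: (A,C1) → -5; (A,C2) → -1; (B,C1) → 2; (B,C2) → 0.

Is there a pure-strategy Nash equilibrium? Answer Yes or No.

Yes

Row minima: A → -5, B → 0; maximin = 0.
Column maxima: C1 → 2, C2 → 0; minimax = 0.
maximin = minimax = 0, so a saddle point exists.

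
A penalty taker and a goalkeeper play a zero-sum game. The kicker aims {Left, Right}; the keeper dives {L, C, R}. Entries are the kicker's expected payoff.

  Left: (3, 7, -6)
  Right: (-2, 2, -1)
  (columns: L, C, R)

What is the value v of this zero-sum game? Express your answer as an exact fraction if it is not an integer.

-3/2

Row minima: Left → -6, Right → -2; maximin = -2.
Column maxima: L → 3, C → 7, R → -1; minimax = -1.
-2 ≠ -1, so there is no saddle point; optimal play is mixed.
C is strictly dominated by L (it gives the kicker strictly more in every row), so the keeper never plays it.
On the remaining 2×2 (Left, Right vs L, R):
Let the kicker play Left with probability p. Expected payoff against L: 3p + (-2)(1−p) = 5p − 2; against R: (-6)p + (-1)(1−p) = −5p − 1.
Setting these equal: 5p − 2 = −5p − 1 ⇒ 10p = 1 ⇒ p = 1/10, and the value is (5)·(1/10) − 2 = -3/2.
For the keeper: with q = P(L), equating Left's and Right's payoffs gives 9q − 6 = −q − 1 ⇒ q = 1/2.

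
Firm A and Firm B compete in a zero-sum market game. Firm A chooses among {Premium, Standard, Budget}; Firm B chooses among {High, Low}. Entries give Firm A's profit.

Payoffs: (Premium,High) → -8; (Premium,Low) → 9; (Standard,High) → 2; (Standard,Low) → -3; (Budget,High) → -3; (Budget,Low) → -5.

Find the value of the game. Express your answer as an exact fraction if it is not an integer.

-3/11

Row minima: Premium → -8, Standard → -3, Budget → -5; maximin = -3.
Column maxima: High → 2, Low → 9; minimax = 2.
-3 ≠ 2, so there is no saddle point; optimal play is mixed.
Budget is strictly dominated by Standard, so Firm A never plays it.
On the remaining 2×2 (Premium, Standard vs High, Low):
Let Firm A play Premium with probability p. Expected payoff against High: (-8)p + 2(1−p) = −10p + 2; against Low: 9p + (-3)(1−p) = 12p − 3.
Setting these equal: −10p + 2 = 12p − 3 ⇒ −22p = -5 ⇒ p = 5/22, and the value is (-10)·(5/22) + 2 = -3/11.
For Firm B: with q = P(High), equating Premium's and Standard's payoffs gives −17q + 9 = 5q − 3 ⇒ q = 6/11.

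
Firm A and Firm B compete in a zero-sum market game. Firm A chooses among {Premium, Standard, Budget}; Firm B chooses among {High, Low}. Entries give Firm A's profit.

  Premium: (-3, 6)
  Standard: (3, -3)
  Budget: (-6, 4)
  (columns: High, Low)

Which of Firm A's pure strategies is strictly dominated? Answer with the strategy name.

Budget

Premium gives a strictly higher payoff than Budget against every column: -3 > -6, 6 > 4.
So Budget is strictly dominated and Firm A never plays it.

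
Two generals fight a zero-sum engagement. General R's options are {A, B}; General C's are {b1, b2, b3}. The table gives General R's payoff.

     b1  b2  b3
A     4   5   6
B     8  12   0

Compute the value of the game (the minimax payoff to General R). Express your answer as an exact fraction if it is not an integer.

24/5

Row minima: A → 4, B → 0; maximin = 4.
Column maxima: b1 → 8, b2 → 12, b3 → 6; minimax = 6.
4 ≠ 6, so there is no saddle point; optimal play is mixed.
b2 is strictly dominated by b1 (it gives General R strictly more in every row), so General C never plays it.
On the remaining 2×2 (A, B vs b1, b3):
Let General R play A with probability p. Expected payoff against b1: 4p + 8(1−p) = −4p + 8; against b3: 6p + 0(1−p) = 6p.
Setting these equal: −4p + 8 = 6p ⇒ −10p = -8 ⇒ p = 4/5, and the value is (-4)·(4/5) + 8 = 24/5.
For General C: with q = P(b1), equating A's and B's payoffs gives −2q + 6 = 8q ⇒ q = 3/5.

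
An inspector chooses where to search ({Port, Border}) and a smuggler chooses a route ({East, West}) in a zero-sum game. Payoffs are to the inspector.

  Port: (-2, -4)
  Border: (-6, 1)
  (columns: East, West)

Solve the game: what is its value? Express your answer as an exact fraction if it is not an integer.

-26/9

Row minima: Port → -4, Border → -6; maximin = -4.
Column maxima: East → -2, West → 1; minimax = -2.
-4 ≠ -2, so there is no saddle point; optimal play is mixed.
Let the inspector play Port with probability p. Expected payoff against East: (-2)p + (-6)(1−p) = 4p − 6; against West: (-4)p + 1(1−p) = −5p + 1.
Setting these equal: 4p − 6 = −5p + 1 ⇒ 9p = 7 ⇒ p = 7/9, and the value is (4)·(7/9) − 6 = -26/9.
For the smuggler: with q = P(East), equating Port's and Border's payoffs gives 2q − 4 = −7q + 1 ⇒ q = 5/9.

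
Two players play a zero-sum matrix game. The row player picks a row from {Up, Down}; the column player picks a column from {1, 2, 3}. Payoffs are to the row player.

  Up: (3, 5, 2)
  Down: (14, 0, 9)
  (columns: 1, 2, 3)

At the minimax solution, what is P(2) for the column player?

7/12

Row minima: Up → 2, Down → 0; maximin = 2.
Column maxima: 1 → 14, 2 → 5, 3 → 9; minimax = 5.
2 ≠ 5, so there is no saddle point; optimal play is mixed.
1 is strictly dominated by 3 (it gives the row player strictly more in every row), so the column player never plays it.
On the remaining 2×2 (Up, Down vs 2, 3):
Let the row player play Up with probability p. Expected payoff against 2: 5p + 0(1−p) = 5p; against 3: 2p + 9(1−p) = −7p + 9.
Setting these equal: 5p = −7p + 9 ⇒ 12p = 9 ⇒ p = 3/4, and the value is (5)·(3/4) = 15/4.
For the column player: with q = P(2), equating Up's and Down's payoffs gives 3q + 2 = −9q + 9 ⇒ q = 7/12.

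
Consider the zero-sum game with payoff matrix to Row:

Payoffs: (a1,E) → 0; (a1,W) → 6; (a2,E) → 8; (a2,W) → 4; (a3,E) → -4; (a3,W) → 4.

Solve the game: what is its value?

Row minima: a1 → 0, a2 → 4, a3 → -4; maximin = 4.
Column maxima: E → 8, W → 6; minimax = 6.
4 ≠ 6, so there is no saddle point; optimal play is mixed.
a3 is strictly dominated by a1, so Row never plays it.
On the remaining 2×2 (a1, a2 vs E, W):
Let Row play a1 with probability p. Expected payoff against E: 0p + 8(1−p) = −8p + 8; against W: 6p + 4(1−p) = 2p + 4.
Setting these equal: −8p + 8 = 2p + 4 ⇒ −10p = -4 ⇒ p = 2/5, and the value is (-8)·(2/5) + 8 = 24/5.
For Column: with q = P(E), equating a1's and a2's payoffs gives −6q + 6 = 4q + 4 ⇒ q = 1/5.

24/5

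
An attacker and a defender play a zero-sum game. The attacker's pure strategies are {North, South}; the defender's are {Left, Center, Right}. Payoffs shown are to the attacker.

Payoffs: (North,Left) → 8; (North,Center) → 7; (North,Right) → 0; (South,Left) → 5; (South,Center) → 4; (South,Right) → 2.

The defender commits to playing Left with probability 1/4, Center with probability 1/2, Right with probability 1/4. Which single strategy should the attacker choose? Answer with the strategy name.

Expected payoff of North: (1/4)·8 + (1/2)·7 + (1/4)·0 = 11/2.
Expected payoff of South: (1/4)·5 + (1/2)·4 + (1/4)·2 = 15/4.
The largest is 11/2, so the attacker's best response is North.

North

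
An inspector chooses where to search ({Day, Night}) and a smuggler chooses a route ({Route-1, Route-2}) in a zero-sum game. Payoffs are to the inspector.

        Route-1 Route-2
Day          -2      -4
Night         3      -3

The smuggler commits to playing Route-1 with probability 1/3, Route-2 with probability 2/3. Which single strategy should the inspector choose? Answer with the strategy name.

Night

Expected payoff of Day: (1/3)·(-2) + (2/3)·(-4) = -10/3.
Expected payoff of Night: (1/3)·3 + (2/3)·(-3) = -1.
The largest is -1, so the inspector's best response is Night.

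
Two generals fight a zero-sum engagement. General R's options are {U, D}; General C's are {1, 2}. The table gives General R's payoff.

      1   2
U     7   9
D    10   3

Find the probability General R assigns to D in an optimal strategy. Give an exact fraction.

Row minima: U → 7, D → 3; maximin = 7.
Column maxima: 1 → 10, 2 → 9; minimax = 9.
7 ≠ 9, so there is no saddle point; optimal play is mixed.
Let General R play U with probability p. Expected payoff against 1: 7p + 10(1−p) = −3p + 10; against 2: 9p + 3(1−p) = 6p + 3.
Setting these equal: −3p + 10 = 6p + 3 ⇒ −9p = -7 ⇒ p = 7/9, and the value is (-3)·(7/9) + 10 = 23/3.
For General C: with q = P(1), equating U's and D's payoffs gives −2q + 9 = 7q + 3 ⇒ q = 2/3.

2/9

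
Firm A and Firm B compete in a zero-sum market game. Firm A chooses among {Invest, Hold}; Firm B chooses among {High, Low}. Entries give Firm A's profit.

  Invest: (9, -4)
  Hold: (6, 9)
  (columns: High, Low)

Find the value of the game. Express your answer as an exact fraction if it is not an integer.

105/16

Row minima: Invest → -4, Hold → 6; maximin = 6.
Column maxima: High → 9, Low → 9; minimax = 9.
6 ≠ 9, so there is no saddle point; optimal play is mixed.
Let Firm A play Invest with probability p. Expected payoff against High: 9p + 6(1−p) = 3p + 6; against Low: (-4)p + 9(1−p) = −13p + 9.
Setting these equal: 3p + 6 = −13p + 9 ⇒ 16p = 3 ⇒ p = 3/16, and the value is (3)·(3/16) + 6 = 105/16.
For Firm B: with q = P(High), equating Invest's and Hold's payoffs gives 13q − 4 = −3q + 9 ⇒ q = 13/16.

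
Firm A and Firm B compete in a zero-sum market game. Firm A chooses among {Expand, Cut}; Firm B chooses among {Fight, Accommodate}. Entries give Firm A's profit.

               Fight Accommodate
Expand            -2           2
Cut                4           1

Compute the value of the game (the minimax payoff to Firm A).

Row minima: Expand → -2, Cut → 1; maximin = 1.
Column maxima: Fight → 4, Accommodate → 2; minimax = 2.
1 ≠ 2, so there is no saddle point; optimal play is mixed.
Let Firm A play Expand with probability p. Expected payoff against Fight: (-2)p + 4(1−p) = −6p + 4; against Accommodate: 2p + 1(1−p) = p + 1.
Setting these equal: −6p + 4 = p + 1 ⇒ −7p = -3 ⇒ p = 3/7, and the value is (-6)·(3/7) + 4 = 10/7.
For Firm B: with q = P(Fight), equating Expand's and Cut's payoffs gives −4q + 2 = 3q + 1 ⇒ q = 1/7.

10/7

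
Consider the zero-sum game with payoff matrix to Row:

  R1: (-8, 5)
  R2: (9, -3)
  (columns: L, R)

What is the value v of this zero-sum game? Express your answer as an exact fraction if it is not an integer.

21/25

Row minima: R1 → -8, R2 → -3; maximin = -3.
Column maxima: L → 9, R → 5; minimax = 5.
-3 ≠ 5, so there is no saddle point; optimal play is mixed.
Let Row play R1 with probability p. Expected payoff against L: (-8)p + 9(1−p) = −17p + 9; against R: 5p + (-3)(1−p) = 8p − 3.
Setting these equal: −17p + 9 = 8p − 3 ⇒ −25p = -12 ⇒ p = 12/25, and the value is (-17)·(12/25) + 9 = 21/25.
For Column: with q = P(L), equating R1's and R2's payoffs gives −13q + 5 = 12q − 3 ⇒ q = 8/25.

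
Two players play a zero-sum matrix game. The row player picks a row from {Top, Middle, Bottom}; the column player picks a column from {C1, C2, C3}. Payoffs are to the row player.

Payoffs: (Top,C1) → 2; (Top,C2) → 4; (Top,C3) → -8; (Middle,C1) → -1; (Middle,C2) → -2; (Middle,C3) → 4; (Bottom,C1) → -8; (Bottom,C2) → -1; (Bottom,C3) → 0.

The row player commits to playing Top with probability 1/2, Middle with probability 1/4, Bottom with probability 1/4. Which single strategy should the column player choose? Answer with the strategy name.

C3

If the column player plays C1, the row player's expected payoff is (1/2)·2 + (1/4)·(-1) + (1/4)·(-8) = -5/4.
If the column player plays C2, the row player's expected payoff is (1/2)·4 + (1/4)·(-2) + (1/4)·(-1) = 5/4.
If the column player plays C3, the row player's expected payoff is (1/2)·(-8) + (1/4)·4 + (1/4)·0 = -3.
The column player minimizes the row player's payoff; the smallest is -3, so the best response is C3.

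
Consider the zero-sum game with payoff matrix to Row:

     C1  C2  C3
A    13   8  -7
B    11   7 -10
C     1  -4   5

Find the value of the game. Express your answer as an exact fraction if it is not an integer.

1/2

Row minima: A → -7, B → -10, C → -4; maximin = -4.
Column maxima: C1 → 13, C2 → 8, C3 → 5; minimax = 5.
-4 ≠ 5, so there is no saddle point; optimal play is mixed.
B is strictly dominated by A, so Row never plays it.
C1 is strictly dominated by C2 (it gives Row strictly more in every row), so Column never plays it.
On the remaining 2×2 (A, C vs C2, C3):
Let Row play A with probability p. Expected payoff against C2: 8p + (-4)(1−p) = 12p − 4; against C3: (-7)p + 5(1−p) = −12p + 5.
Setting these equal: 12p − 4 = −12p + 5 ⇒ 24p = 9 ⇒ p = 3/8, and the value is (12)·(3/8) − 4 = 1/2.
For Column: with q = P(C2), equating A's and C's payoffs gives 15q − 7 = −9q + 5 ⇒ q = 1/2.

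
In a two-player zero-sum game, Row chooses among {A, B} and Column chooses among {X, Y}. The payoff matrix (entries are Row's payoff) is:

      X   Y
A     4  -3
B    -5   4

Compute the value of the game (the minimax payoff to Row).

Row minima: A → -3, B → -5; maximin = -3.
Column maxima: X → 4, Y → 4; minimax = 4.
-3 ≠ 4, so there is no saddle point; optimal play is mixed.
Let Row play A with probability p. Expected payoff against X: 4p + (-5)(1−p) = 9p − 5; against Y: (-3)p + 4(1−p) = −7p + 4.
Setting these equal: 9p − 5 = −7p + 4 ⇒ 16p = 9 ⇒ p = 9/16, and the value is (9)·(9/16) − 5 = 1/16.
For Column: with q = P(X), equating A's and B's payoffs gives 7q − 3 = −9q + 4 ⇒ q = 7/16.

1/16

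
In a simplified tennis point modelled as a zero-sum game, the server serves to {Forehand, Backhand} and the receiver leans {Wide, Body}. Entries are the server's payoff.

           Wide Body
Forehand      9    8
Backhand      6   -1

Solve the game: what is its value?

8

Row minima: Forehand → 8, Backhand → -1; maximin = 8.
Column maxima: Wide → 9, Body → 8; minimax = 8.
Since maximin = minimax = 8, there is a saddle point and the value is 8.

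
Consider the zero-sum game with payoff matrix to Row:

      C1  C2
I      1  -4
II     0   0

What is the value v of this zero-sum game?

0

Row minima: I → -4, II → 0; maximin = 0.
Column maxima: C1 → 1, C2 → 0; minimax = 0.
Since maximin = minimax = 0, there is a saddle point and the value is 0.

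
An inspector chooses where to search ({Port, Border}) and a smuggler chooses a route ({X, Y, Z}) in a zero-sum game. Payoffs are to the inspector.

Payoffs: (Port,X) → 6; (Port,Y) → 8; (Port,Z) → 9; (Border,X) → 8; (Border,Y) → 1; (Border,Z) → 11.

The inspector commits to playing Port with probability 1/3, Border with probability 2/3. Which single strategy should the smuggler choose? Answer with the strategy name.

Y

If the smuggler plays X, the inspector's expected payoff is (1/3)·6 + (2/3)·8 = 22/3.
If the smuggler plays Y, the inspector's expected payoff is (1/3)·8 + (2/3)·1 = 10/3.
If the smuggler plays Z, the inspector's expected payoff is (1/3)·9 + (2/3)·11 = 31/3.
The smuggler minimizes the inspector's payoff; the smallest is 10/3, so the best response is Y.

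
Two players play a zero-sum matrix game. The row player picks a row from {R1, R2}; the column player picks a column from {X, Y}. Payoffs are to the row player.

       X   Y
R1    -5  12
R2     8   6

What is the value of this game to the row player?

Row minima: R1 → -5, R2 → 6; maximin = 6.
Column maxima: X → 8, Y → 12; minimax = 8.
6 ≠ 8, so there is no saddle point; optimal play is mixed.
Let the row player play R1 with probability p. Expected payoff against X: (-5)p + 8(1−p) = −13p + 8; against Y: 12p + 6(1−p) = 6p + 6.
Setting these equal: −13p + 8 = 6p + 6 ⇒ −19p = -2 ⇒ p = 2/19, and the value is (-13)·(2/19) + 8 = 126/19.
For the column player: with q = P(X), equating R1's and R2's payoffs gives −17q + 12 = 2q + 6 ⇒ q = 6/19.

126/19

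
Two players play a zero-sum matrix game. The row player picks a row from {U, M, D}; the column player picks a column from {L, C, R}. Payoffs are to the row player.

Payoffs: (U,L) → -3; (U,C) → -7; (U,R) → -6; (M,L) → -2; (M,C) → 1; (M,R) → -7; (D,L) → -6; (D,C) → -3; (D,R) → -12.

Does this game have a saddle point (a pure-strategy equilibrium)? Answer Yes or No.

No

Row minima: U → -7, M → -7, D → -12; maximin = -7.
Column maxima: L → -2, C → 1, R → -6; minimax = -6.
-7 ≠ -6, so no pure-strategy equilibrium exists.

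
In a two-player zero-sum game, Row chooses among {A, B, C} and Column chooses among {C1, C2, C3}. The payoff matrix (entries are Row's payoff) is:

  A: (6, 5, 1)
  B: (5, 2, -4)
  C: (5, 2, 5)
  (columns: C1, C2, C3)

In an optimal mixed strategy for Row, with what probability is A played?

Row minima: A → 1, B → -4, C → 2; maximin = 2.
Column maxima: C1 → 6, C2 → 5, C3 → 5; minimax = 5.
2 ≠ 5, so there is no saddle point; optimal play is mixed.
B is strictly dominated by A, so Row never plays it.
C1 is strictly dominated by C2 (it gives Row strictly more in every row), so Column never plays it.
On the remaining 2×2 (A, C vs C2, C3):
Let Row play A with probability p. Expected payoff against C2: 5p + 2(1−p) = 3p + 2; against C3: 1p + 5(1−p) = −4p + 5.
Setting these equal: 3p + 2 = −4p + 5 ⇒ 7p = 3 ⇒ p = 3/7, and the value is (3)·(3/7) + 2 = 23/7.
For Column: with q = P(C2), equating A's and C's payoffs gives 4q + 1 = −3q + 5 ⇒ q = 4/7.

3/7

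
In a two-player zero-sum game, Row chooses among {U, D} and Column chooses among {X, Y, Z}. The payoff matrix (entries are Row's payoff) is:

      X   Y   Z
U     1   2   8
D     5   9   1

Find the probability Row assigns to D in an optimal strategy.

7/11

Row minima: U → 1, D → 1; maximin = 1.
Column maxima: X → 5, Y → 9, Z → 8; minimax = 5.
1 ≠ 5, so there is no saddle point; optimal play is mixed.
Y is strictly dominated by X (it gives Row strictly more in every row), so Column never plays it.
On the remaining 2×2 (U, D vs X, Z):
Let Row play U with probability p. Expected payoff against X: 1p + 5(1−p) = −4p + 5; against Z: 8p + 1(1−p) = 7p + 1.
Setting these equal: −4p + 5 = 7p + 1 ⇒ −11p = -4 ⇒ p = 4/11, and the value is (-4)·(4/11) + 5 = 39/11.
For Column: with q = P(X), equating U's and D's payoffs gives −7q + 8 = 4q + 1 ⇒ q = 7/11.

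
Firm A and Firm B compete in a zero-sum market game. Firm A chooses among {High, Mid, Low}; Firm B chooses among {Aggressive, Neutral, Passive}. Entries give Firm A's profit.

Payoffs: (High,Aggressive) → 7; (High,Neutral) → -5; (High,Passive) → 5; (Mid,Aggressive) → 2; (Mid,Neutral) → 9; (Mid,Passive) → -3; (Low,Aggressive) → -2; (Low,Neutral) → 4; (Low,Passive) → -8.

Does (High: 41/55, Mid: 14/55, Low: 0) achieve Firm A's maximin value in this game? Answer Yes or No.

No

Against Aggressive this mix gives (41/55)·7 + (14/55)·2 = 63/11.
Against Neutral this mix gives (41/55)·(-5) + (14/55)·9 = -79/55.
Against Passive this mix gives (41/55)·5 + (14/55)·(-3) = 163/55.
Firm B will play Neutral, holding Firm A to -79/55. Shifting weight toward the row that does better against Neutral would raise this floor (the equalizing mix achieves 15/11 against both Neutral and Passive), so the proposed strategy is not optimal.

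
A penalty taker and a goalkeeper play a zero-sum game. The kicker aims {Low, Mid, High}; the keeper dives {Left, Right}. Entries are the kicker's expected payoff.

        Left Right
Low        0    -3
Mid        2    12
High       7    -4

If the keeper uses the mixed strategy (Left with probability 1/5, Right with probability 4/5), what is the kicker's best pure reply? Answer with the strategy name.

Mid

Expected payoff of Low: (1/5)·0 + (4/5)·(-3) = -12/5.
Expected payoff of Mid: (1/5)·2 + (4/5)·12 = 10.
Expected payoff of High: (1/5)·7 + (4/5)·(-4) = -9/5.
The largest is 10, so the kicker's best response is Mid.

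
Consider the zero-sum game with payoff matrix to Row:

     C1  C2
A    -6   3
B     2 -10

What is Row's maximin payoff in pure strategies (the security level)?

Row minima: A → -6, B → -10.
The best of these is -6.

-6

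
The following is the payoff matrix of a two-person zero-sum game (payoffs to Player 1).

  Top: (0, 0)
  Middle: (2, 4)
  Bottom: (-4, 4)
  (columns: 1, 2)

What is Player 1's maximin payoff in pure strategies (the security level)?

Row minima: Top → 0, Middle → 2, Bottom → -4.
The best of these is 2.

2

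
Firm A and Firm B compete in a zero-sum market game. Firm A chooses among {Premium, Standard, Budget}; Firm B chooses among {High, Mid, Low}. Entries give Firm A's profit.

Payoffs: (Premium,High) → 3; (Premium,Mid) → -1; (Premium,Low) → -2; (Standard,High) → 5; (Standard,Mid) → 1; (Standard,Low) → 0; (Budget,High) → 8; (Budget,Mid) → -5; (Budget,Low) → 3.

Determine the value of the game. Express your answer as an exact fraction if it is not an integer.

1/3

Row minima: Premium → -2, Standard → 0, Budget → -5; maximin = 0.
Column maxima: High → 8, Mid → 1, Low → 3; minimax = 1.
0 ≠ 1, so there is no saddle point; optimal play is mixed.
Premium is strictly dominated by Standard, so Firm A never plays it.
High is strictly dominated by Mid (it gives Firm A strictly more in every row), so Firm B never plays it.
On the remaining 2×2 (Standard, Budget vs Mid, Low):
Let Firm A play Standard with probability p. Expected payoff against Mid: 1p + (-5)(1−p) = 6p − 5; against Low: 0p + 3(1−p) = −3p + 3.
Setting these equal: 6p − 5 = −3p + 3 ⇒ 9p = 8 ⇒ p = 8/9, and the value is (6)·(8/9) − 5 = 1/3.
For Firm B: with q = P(Mid), equating Standard's and Budget's payoffs gives q = −8q + 3 ⇒ q = 1/3.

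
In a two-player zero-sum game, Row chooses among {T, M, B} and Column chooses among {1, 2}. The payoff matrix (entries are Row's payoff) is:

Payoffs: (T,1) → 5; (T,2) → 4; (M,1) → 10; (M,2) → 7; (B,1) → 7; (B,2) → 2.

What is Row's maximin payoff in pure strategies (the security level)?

7

Row minima: T → 4, M → 7, B → 2.
The best of these is 7.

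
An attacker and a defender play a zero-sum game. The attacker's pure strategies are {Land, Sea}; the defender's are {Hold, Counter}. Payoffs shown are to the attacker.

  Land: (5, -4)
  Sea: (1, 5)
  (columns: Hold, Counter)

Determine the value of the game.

Row minima: Land → -4, Sea → 1; maximin = 1.
Column maxima: Hold → 5, Counter → 5; minimax = 5.
1 ≠ 5, so there is no saddle point; optimal play is mixed.
Let the attacker play Land with probability p. Expected payoff against Hold: 5p + 1(1−p) = 4p + 1; against Counter: (-4)p + 5(1−p) = −9p + 5.
Setting these equal: 4p + 1 = −9p + 5 ⇒ 13p = 4 ⇒ p = 4/13, and the value is (4)·(4/13) + 1 = 29/13.
For the defender: with q = P(Hold), equating Land's and Sea's payoffs gives 9q − 4 = −4q + 5 ⇒ q = 9/13.

29/13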